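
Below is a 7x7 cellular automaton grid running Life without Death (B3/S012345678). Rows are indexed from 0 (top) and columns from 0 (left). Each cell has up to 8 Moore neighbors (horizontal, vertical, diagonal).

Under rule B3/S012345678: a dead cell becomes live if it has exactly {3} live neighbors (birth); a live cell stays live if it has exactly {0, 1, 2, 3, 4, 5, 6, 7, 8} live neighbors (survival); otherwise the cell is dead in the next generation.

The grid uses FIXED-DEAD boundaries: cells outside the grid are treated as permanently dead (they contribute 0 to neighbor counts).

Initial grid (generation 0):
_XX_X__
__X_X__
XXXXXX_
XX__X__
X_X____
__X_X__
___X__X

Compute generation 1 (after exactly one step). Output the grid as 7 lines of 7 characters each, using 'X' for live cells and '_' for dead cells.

Simulating step by step:
Generation 0 (given above): 20 live cells
Generation 1: 23 live cells
(generation 1 grid is the final answer)

Answer: _XX_X__
X_X_X__
XXXXXX_
XX__XX_
X_X____
_XX_X__
___X__X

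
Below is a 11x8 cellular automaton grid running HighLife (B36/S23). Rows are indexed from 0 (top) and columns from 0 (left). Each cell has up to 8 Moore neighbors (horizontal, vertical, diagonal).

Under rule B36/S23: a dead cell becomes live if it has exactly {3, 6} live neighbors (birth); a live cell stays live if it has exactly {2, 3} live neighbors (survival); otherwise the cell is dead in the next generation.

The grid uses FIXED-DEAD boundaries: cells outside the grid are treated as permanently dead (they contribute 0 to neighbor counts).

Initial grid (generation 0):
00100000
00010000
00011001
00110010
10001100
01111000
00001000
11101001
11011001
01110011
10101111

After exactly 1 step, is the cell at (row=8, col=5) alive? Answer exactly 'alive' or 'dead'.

Simulating step by step:
Generation 0 (given above): 37 live cells
Generation 1: 25 live cells
00000000
00111000
00001000
00100010
00010100
01100000
10011100
10101100
00001101
00000000
00101101

Cell (8,5) at generation 1: 1 -> alive

Answer: alive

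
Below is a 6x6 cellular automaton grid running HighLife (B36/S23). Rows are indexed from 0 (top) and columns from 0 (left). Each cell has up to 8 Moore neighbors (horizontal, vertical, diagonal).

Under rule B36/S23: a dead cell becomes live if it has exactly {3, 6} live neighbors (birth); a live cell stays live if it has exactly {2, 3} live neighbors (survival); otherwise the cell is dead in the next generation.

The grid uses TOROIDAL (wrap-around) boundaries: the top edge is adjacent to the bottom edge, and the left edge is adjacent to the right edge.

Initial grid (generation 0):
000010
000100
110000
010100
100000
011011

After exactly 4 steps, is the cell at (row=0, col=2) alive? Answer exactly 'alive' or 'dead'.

Answer: alive

Derivation:
Simulating step by step:
Generation 0 (given above): 11 live cells
Generation 1: 16 live cells
001011
000000
110000
011000
100111
110111
Generation 2: 12 live cells
011000
110001
111000
001110
000000
010000
Generation 3: 9 live cells
001000
000001
000010
001100
001100
011000
Generation 4: 7 live cells
011000
000000
000110
001010
000000
010000

Cell (0,2) at generation 4: 1 -> alive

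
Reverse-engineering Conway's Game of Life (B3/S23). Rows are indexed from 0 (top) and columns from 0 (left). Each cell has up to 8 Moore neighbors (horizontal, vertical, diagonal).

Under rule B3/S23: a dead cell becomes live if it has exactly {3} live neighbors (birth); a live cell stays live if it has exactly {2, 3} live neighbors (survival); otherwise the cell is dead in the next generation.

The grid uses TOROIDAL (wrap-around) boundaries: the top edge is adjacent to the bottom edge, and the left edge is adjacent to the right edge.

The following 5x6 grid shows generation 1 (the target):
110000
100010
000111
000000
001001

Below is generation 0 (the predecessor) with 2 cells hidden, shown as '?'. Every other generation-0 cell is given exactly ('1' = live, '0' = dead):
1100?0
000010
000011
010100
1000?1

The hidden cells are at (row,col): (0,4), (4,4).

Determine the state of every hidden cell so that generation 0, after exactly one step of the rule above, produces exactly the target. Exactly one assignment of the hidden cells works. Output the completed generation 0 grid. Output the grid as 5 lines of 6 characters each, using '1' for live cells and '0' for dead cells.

Answer: 110000
000010
000011
010100
100001

Derivation:
Hidden generation-0 cells (in order): (0,4), (4,4).
A hidden cell only influences target cells in its own 3x3 neighborhood. Try each of the 2^2 = 4 assignments, step the completed generation 0 forward once under B3/S23, and compare with the target:
  (0,4)=0 (4,4)=0 -> step reproduces the target at every cell -> ACCEPT
  (0,4)=0 (4,4)=1 -> step gives (0,4)='1' but target has '0' -> reject
  (0,4)=1 (4,4)=0 -> step gives (0,4)='1' but target has '0' -> reject
  (0,4)=1 (4,4)=1 -> step gives (0,3)='1' but target has '0' -> reject
Unique solution: (0,4)=dead, (4,4)=dead.
Check: live-neighbor counts of every cell in the completed generation 0:
321124
321224
212332
412144
443122
Applying B3/S23 to generation 0 with these counts gives:
110000
100010
000111
000000
001001
which matches the target exactly.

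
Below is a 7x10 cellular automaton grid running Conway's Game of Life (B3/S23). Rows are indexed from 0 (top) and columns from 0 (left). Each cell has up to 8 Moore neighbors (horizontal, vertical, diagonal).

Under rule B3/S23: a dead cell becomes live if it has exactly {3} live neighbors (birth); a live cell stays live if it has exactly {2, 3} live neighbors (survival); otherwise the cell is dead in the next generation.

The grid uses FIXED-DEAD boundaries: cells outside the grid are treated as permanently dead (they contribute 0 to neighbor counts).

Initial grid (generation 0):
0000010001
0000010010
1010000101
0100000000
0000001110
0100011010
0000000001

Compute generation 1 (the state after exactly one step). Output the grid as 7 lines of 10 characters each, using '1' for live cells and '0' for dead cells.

Simulating step by step:
Generation 0 (given above): 17 live cells
Generation 1: 14 live cells
(generation 1 grid is the final answer)

Answer: 0000000000
0000001011
0100000010
0100001000
0000011010
0000011011
0000000000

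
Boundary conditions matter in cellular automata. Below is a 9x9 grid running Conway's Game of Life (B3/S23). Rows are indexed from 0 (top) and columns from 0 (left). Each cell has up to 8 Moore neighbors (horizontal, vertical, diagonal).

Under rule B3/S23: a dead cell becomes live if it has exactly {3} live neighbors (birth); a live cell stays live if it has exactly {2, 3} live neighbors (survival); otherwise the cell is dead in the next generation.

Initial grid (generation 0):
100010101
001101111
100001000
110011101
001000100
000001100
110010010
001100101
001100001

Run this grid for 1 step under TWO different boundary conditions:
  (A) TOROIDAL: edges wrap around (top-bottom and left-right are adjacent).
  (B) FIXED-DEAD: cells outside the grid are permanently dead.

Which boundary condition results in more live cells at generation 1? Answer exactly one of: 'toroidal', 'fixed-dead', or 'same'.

Answer: toroidal

Derivation:
Under TOROIDAL boundary, generation 1:
110010100
010100000
001100000
110010111
110010000
010001110
111110011
000010001
011011001
Population = 35

Under FIXED-DEAD boundary, generation 1:
000110101
010100001
101100001
110010110
010010000
010001110
011110010
000010001
001100010
Population = 32

Comparison: toroidal=35, fixed-dead=32 -> toroidal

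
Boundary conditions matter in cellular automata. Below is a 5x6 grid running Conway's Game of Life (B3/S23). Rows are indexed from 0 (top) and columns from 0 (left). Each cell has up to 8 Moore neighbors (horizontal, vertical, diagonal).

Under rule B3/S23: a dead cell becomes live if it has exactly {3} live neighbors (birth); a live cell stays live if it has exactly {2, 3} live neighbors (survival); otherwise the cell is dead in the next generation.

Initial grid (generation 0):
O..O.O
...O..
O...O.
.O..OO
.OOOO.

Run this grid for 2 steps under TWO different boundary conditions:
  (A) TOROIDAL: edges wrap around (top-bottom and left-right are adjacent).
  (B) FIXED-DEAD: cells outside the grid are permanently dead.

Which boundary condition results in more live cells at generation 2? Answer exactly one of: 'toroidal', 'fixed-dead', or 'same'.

Answer: toroidal

Derivation:
Under TOROIDAL boundary, generation 2:
.OO..O
..OO..
OOOOOO
OOO...
.OO...
Population = 16

Under FIXED-DEAD boundary, generation 2:
......
...O.O
..OO.O
OO....
OOOOOO
Population = 13

Comparison: toroidal=16, fixed-dead=13 -> toroidal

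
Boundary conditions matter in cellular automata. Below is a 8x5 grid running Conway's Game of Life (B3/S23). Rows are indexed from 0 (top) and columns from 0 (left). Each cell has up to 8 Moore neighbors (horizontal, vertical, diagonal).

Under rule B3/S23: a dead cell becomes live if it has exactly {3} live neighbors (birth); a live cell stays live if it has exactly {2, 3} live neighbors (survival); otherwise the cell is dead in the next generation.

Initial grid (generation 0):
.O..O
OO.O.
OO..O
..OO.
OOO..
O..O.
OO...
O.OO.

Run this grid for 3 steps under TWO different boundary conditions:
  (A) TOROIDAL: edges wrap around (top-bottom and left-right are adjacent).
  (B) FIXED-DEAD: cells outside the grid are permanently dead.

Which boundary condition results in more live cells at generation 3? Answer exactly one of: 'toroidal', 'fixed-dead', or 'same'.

Under TOROIDAL boundary, generation 3:
..O.O
.....
.....
.....
.....
....O
O.O..
.O...
Population = 6

Under FIXED-DEAD boundary, generation 3:
.O..O
....O
....O
.....
.....
.....
.....
.....
Population = 4

Comparison: toroidal=6, fixed-dead=4 -> toroidal

Answer: toroidal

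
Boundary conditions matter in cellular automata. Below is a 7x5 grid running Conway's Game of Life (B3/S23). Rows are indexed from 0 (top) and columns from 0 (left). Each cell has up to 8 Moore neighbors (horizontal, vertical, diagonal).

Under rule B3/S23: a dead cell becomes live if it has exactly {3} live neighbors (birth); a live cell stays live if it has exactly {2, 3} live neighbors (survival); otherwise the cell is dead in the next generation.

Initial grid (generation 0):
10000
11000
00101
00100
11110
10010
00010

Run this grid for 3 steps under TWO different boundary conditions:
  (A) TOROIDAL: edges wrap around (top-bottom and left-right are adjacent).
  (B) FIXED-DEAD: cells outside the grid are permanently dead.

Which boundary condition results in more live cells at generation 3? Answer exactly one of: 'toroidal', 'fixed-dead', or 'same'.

Answer: toroidal

Derivation:
Under TOROIDAL boundary, generation 3:
10000
00110
01110
10000
11101
11100
10000
Population = 15

Under FIXED-DEAD boundary, generation 3:
11000
10100
01110
01001
00000
00011
00000
Population = 11

Comparison: toroidal=15, fixed-dead=11 -> toroidal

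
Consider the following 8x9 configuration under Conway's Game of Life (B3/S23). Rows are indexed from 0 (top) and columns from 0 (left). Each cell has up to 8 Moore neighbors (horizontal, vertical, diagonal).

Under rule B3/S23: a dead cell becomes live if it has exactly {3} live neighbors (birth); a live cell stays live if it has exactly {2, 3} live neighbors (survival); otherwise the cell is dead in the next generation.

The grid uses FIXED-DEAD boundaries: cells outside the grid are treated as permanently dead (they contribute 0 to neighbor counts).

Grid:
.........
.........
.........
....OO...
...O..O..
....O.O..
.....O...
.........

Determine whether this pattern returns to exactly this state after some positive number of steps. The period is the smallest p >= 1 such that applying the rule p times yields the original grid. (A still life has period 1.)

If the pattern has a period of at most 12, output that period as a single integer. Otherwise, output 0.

Simulating and comparing each generation to the original:
Gen 0 (original, given above): 7 live cells
Gen 1: 7 live cells, MATCHES original -> period = 1

Answer: 1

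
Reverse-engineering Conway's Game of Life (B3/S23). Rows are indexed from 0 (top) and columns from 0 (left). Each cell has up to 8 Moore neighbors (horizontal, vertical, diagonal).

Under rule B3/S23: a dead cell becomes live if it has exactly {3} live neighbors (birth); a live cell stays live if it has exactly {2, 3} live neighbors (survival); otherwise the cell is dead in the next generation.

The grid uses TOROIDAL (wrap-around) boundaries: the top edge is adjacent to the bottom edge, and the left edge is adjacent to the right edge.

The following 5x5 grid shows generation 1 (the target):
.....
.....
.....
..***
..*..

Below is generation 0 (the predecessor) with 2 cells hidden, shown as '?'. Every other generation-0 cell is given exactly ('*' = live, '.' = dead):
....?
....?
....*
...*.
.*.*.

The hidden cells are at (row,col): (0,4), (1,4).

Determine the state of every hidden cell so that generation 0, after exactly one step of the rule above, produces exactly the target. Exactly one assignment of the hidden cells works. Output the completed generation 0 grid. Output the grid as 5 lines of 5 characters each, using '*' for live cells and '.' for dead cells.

Hidden generation-0 cells (in order): (0,4), (1,4).
A hidden cell only influences target cells in its own 3x3 neighborhood. Try each of the 2^2 = 4 assignments, step the completed generation 0 forward once under B3/S23, and compare with the target:
  (0,4)=. (1,4)=. -> step reproduces the target at every cell -> ACCEPT
  (0,4)=. (1,4)=* -> step gives (2,3)='*' but target has '.' -> reject
  (0,4)=* (1,4)=. -> step gives (4,3)='*' but target has '.' -> reject
  (0,4)=* (1,4)=* -> step gives (0,0)='*' but target has '.' -> reject
Unique solution: (0,4)=dead, (1,4)=dead.
Check: live-neighbor counts of every cell in the completed generation 0:
11211
10011
10121
21323
10312
Applying B3/S23 to generation 0 with these counts gives:
.....
.....
.....
..***
..*..
which matches the target exactly.

Answer: .....
.....
....*
...*.
.*.*.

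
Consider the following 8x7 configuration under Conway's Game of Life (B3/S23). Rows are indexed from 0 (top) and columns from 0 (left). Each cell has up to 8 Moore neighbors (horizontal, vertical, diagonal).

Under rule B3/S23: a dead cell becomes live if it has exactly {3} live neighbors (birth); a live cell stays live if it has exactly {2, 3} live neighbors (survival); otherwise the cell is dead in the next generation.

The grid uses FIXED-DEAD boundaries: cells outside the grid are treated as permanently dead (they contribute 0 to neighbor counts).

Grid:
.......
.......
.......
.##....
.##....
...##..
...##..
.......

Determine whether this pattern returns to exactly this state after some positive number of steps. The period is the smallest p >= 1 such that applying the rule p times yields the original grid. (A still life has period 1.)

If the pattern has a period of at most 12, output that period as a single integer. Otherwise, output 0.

Simulating and comparing each generation to the original:
Gen 0 (original, given above): 8 live cells
Gen 1: 6 live cells, differs from original
Gen 2: 8 live cells, MATCHES original -> period = 2

Answer: 2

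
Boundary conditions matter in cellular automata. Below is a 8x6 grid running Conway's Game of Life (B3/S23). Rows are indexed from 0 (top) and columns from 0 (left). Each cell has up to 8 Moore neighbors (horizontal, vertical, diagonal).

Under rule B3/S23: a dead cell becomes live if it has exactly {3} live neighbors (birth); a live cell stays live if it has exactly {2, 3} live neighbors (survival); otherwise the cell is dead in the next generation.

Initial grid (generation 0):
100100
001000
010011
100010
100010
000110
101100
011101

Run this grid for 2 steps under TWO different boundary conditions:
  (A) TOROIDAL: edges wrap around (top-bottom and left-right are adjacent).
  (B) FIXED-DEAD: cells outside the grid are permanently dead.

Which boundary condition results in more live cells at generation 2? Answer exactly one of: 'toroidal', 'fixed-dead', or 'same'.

Under TOROIDAL boundary, generation 2:
000000
000000
000000
010000
100010
110110
110011
000000
Population = 11

Under FIXED-DEAD boundary, generation 2:
001100
010001
000001
110000
100001
000111
010010
000000
Population = 14

Comparison: toroidal=11, fixed-dead=14 -> fixed-dead

Answer: fixed-dead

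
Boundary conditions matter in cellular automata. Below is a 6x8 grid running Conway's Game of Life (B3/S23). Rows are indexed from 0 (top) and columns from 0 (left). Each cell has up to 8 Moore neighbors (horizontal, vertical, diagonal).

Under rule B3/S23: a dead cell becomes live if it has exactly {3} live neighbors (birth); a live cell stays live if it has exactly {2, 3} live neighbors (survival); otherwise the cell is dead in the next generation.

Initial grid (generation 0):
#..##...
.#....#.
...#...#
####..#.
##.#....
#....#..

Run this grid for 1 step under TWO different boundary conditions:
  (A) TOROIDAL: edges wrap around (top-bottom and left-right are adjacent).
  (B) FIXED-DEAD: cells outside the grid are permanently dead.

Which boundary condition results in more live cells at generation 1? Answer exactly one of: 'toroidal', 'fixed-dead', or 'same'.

Answer: toroidal

Derivation:
Under TOROIDAL boundary, generation 1:
##..##.#
#.###..#
...#..##
...##...
...##...
#.##...#
Population = 21

Under FIXED-DEAD boundary, generation 1:
........
..###...
#..#..##
#..##...
...##...
##......
Population = 14

Comparison: toroidal=21, fixed-dead=14 -> toroidal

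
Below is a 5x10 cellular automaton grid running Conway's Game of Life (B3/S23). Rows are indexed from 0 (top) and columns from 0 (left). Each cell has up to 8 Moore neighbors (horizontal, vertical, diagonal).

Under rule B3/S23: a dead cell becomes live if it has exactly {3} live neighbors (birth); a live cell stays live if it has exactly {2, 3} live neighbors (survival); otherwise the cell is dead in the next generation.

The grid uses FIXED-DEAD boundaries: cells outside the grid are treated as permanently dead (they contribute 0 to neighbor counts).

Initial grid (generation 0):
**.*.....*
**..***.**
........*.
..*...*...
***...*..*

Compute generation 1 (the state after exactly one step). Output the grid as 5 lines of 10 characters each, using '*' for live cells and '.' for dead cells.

Answer: ***.**..**
***.**.***
.*....*.**
..*....*..
.**.......

Derivation:
Simulating step by step:
Generation 0 (given above): 19 live cells
Generation 1: 23 live cells
(generation 1 grid is the final answer)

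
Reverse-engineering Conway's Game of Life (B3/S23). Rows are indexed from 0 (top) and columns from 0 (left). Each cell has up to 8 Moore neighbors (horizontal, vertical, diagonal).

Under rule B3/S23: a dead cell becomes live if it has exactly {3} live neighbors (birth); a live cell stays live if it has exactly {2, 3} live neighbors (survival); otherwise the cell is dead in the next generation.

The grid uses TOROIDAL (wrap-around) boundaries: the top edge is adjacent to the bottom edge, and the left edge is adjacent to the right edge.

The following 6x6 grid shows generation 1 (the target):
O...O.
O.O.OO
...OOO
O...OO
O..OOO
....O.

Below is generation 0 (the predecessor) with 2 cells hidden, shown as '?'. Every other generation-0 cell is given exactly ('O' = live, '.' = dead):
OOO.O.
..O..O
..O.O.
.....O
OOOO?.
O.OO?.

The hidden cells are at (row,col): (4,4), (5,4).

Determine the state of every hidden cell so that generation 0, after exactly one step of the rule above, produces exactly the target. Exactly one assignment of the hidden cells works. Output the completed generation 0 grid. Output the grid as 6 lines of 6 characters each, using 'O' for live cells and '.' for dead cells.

Answer: OOO.O.
..O..O
..O.O.
.....O
OOOO..
O.OO..

Derivation:
Hidden generation-0 cells (in order): (4,4), (5,4).
A hidden cell only influences target cells in its own 3x3 neighborhood. Try each of the 2^2 = 4 assignments, step the completed generation 0 forward once under B3/S23, and compare with the target:
  (4,4)=. (5,4)=. -> step reproduces the target at every cell -> ACCEPT
  (4,4)=. (5,4)=O -> step gives (4,3)='.' but target has 'O' -> reject
  (4,4)=O (5,4)=. -> step gives (3,4)='.' but target has 'O' -> reject
  (4,4)=O (5,4)=O -> step gives (3,4)='.' but target has 'O' -> reject
Unique solution: (4,4)=dead, (5,4)=dead.
Check: live-neighbor counts of every cell in the completed generation 0:
354524
353533
221323
344432
344333
486534
Applying B3/S23 to generation 0 with these counts gives:
O...O.
O.O.OO
...OOO
O...OO
O..OOO
....O.
which matches the target exactly.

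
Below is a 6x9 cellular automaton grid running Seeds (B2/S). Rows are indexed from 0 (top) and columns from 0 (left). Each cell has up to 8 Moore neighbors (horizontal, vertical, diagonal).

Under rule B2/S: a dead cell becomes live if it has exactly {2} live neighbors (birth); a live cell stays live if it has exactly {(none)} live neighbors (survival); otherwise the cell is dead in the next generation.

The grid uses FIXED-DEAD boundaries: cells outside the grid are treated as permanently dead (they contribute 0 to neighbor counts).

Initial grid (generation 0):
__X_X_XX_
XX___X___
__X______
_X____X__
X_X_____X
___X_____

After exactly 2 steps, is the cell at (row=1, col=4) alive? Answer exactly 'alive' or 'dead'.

Simulating step by step:
Generation 0 (given above): 14 live cells
Generation 1: 13 live cells
X__X_____
____X__X_
_____XX__
X__X___X_
___X___X_
_XX______
Generation 2: 12 live cells
____X____
___X_____
___X____X
__X__X__X
X___X_X_X
___X_____

Cell (1,4) at generation 2: 0 -> dead

Answer: dead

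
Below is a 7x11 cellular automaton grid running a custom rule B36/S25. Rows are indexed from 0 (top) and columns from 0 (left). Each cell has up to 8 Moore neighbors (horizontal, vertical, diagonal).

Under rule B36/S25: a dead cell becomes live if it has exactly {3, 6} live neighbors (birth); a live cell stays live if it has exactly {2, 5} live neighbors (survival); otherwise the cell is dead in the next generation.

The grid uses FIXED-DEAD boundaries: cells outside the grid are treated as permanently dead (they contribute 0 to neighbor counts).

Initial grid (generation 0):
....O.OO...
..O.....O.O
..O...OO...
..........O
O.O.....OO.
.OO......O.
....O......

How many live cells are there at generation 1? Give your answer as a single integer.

Simulating step by step:
Generation 0 (given above): 18 live cells
Generation 1: 17 live cells
.......O...
...O.O..O..
.......O.O.
.O.....OOO.
..O.....O.O
..OO....OO.
...........
Population at generation 1: 17

Answer: 17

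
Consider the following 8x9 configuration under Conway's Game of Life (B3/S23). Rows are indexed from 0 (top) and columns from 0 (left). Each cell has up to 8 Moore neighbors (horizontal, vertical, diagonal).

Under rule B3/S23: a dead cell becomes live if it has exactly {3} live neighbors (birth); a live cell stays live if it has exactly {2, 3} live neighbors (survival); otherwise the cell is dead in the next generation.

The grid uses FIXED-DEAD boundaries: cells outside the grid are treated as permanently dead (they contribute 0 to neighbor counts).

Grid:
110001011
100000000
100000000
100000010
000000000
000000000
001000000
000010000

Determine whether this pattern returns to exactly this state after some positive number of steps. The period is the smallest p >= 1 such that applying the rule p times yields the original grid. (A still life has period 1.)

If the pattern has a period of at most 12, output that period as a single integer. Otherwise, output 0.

Answer: 0

Derivation:
Simulating and comparing each generation to the original:
Gen 0 (original, given above): 11 live cells
Gen 1: 5 live cells, differs from original
Gen 2: 4 live cells, differs from original
Gen 3: 0 live cells, differs from original
Gen 4: 0 live cells, differs from original
Gen 5: 0 live cells, differs from original
Gen 6: 0 live cells, differs from original
Gen 7: 0 live cells, differs from original
Gen 8: 0 live cells, differs from original
Gen 9: 0 live cells, differs from original
Gen 10: 0 live cells, differs from original
Gen 11: 0 live cells, differs from original
Gen 12: 0 live cells, differs from original
No period found within 12 steps.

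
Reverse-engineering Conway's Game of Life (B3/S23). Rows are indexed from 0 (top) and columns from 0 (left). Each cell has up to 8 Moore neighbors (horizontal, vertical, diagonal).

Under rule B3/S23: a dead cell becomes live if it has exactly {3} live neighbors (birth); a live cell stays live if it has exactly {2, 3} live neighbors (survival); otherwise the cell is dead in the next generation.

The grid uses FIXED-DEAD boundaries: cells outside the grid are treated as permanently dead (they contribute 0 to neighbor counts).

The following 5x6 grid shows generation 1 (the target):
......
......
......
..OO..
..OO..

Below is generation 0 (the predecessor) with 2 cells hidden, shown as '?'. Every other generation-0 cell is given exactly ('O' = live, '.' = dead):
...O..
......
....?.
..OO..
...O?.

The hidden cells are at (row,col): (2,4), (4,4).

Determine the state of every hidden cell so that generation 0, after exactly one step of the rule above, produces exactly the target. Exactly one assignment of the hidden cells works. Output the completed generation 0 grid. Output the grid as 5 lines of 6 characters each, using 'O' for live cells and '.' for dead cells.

Answer: ...O..
......
......
..OO..
...O..

Derivation:
Hidden generation-0 cells (in order): (2,4), (4,4).
A hidden cell only influences target cells in its own 3x3 neighborhood. Try each of the 2^2 = 4 assignments, step the completed generation 0 forward once under B3/S23, and compare with the target:
  (2,4)=. (4,4)=. -> step reproduces the target at every cell -> ACCEPT
  (2,4)=. (4,4)=O -> step gives (3,4)='O' but target has '.' -> reject
  (2,4)=O (4,4)=. -> step gives (2,3)='O' but target has '.' -> reject
  (2,4)=O (4,4)=O -> step gives (2,3)='O' but target has '.' -> reject
Unique solution: (2,4)=dead, (4,4)=dead.
Check: live-neighbor counts of every cell in the completed generation 0:
001010
001110
012210
012220
013220
Applying B3/S23 to generation 0 with these counts gives:
......
......
......
..OO..
..OO..
which matches the target exactly.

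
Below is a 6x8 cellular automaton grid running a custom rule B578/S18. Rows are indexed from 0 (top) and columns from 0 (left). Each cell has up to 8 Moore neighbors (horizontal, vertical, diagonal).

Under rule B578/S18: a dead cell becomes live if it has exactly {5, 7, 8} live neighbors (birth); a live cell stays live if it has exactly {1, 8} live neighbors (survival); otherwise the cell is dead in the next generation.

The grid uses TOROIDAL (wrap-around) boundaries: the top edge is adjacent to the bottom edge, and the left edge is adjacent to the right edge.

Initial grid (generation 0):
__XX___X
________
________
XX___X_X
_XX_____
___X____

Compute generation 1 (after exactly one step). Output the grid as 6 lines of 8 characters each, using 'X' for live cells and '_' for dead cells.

Answer: ________
________
________
_______X
________
__X_____

Derivation:
Simulating step by step:
Generation 0 (given above): 10 live cells
Generation 1: 2 live cells
(generation 1 grid is the final answer)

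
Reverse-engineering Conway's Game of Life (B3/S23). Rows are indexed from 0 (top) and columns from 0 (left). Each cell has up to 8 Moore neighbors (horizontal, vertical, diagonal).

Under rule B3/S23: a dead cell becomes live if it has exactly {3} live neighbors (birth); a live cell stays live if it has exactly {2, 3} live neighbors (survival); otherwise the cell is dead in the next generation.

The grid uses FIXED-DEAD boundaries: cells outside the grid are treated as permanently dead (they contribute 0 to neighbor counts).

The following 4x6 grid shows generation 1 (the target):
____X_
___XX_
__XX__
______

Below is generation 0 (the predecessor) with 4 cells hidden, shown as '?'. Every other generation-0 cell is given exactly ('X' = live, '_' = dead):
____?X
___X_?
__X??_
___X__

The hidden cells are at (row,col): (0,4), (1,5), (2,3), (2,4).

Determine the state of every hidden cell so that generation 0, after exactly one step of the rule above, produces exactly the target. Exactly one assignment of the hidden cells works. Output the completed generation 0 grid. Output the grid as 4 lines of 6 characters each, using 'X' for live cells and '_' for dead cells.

Hidden generation-0 cells (in order): (0,4), (1,5), (2,3), (2,4).
A hidden cell only influences target cells in its own 3x3 neighborhood. Try each of the 2^4 = 16 assignments, step the completed generation 0 forward once under B3/S23, and compare with the target:
  (0,4)=_ (1,5)=_ (2,3)=_ (2,4)=_ -> step gives (0,4)='_' but target has 'X' -> reject
  (0,4)=_ (1,5)=_ (2,3)=_ (2,4)=X -> step gives (0,4)='_' but target has 'X' -> reject
  (0,4)=_ (1,5)=_ (2,3)=X (2,4)=_ -> step gives (0,4)='_' but target has 'X' -> reject
  (0,4)=_ (1,5)=_ (2,3)=X (2,4)=X -> step gives (0,4)='_' but target has 'X' -> reject
  (0,4)=_ (1,5)=X (2,3)=_ (2,4)=_ -> step gives (1,3)='_' but target has 'X' -> reject
  (0,4)=_ (1,5)=X (2,3)=_ (2,4)=X -> step gives (1,4)='_' but target has 'X' -> reject
  (0,4)=_ (1,5)=X (2,3)=X (2,4)=_ -> step gives (1,2)='X' but target has '_' -> reject
  (0,4)=_ (1,5)=X (2,3)=X (2,4)=X -> step gives (1,2)='X' but target has '_' -> reject
  (0,4)=X (1,5)=_ (2,3)=_ (2,4)=_ -> step reproduces the target at every cell -> ACCEPT
  (0,4)=X (1,5)=_ (2,3)=_ (2,4)=X -> step gives (1,4)='_' but target has 'X' -> reject
  (0,4)=X (1,5)=_ (2,3)=X (2,4)=_ -> step gives (1,2)='X' but target has '_' -> reject
  (0,4)=X (1,5)=_ (2,3)=X (2,4)=X -> step gives (1,2)='X' but target has '_' -> reject
  (0,4)=X (1,5)=X (2,3)=_ (2,4)=_ -> step gives (0,5)='X' but target has '_' -> reject
  (0,4)=X (1,5)=X (2,3)=_ (2,4)=X -> step gives (0,5)='X' but target has '_' -> reject
  (0,4)=X (1,5)=X (2,3)=X (2,4)=_ -> step gives (0,5)='X' but target has '_' -> reject
  (0,4)=X (1,5)=X (2,3)=X (2,4)=X -> step gives (0,5)='X' but target has '_' -> reject
Unique solution: (0,4)=live, (1,5)=dead, (2,3)=dead, (2,4)=dead.
Check: live-neighbor counts of every cell in the completed generation 0:
001221
012232
012320
012110
Applying B3/S23 to generation 0 with these counts gives:
____X_
___XX_
__XX__
______
which matches the target exactly.

Answer: ____XX
___X__
__X___
___X__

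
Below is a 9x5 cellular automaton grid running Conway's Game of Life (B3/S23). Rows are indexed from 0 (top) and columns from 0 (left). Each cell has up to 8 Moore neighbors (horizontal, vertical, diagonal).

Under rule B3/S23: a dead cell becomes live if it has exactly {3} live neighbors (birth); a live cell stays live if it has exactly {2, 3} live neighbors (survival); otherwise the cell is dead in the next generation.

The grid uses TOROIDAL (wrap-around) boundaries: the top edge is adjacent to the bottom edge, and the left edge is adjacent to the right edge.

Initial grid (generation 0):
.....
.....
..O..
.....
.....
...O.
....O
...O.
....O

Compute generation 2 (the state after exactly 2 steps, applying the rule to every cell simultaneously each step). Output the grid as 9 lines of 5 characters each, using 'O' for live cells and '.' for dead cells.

Simulating step by step:
Generation 0 (given above): 5 live cells
Generation 1: 4 live cells
.....
.....
.....
.....
.....
.....
...OO
...OO
.....
Generation 2: 4 live cells
(generation 2 grid is the final answer)

Answer: .....
.....
.....
.....
.....
.....
...OO
...OO
.....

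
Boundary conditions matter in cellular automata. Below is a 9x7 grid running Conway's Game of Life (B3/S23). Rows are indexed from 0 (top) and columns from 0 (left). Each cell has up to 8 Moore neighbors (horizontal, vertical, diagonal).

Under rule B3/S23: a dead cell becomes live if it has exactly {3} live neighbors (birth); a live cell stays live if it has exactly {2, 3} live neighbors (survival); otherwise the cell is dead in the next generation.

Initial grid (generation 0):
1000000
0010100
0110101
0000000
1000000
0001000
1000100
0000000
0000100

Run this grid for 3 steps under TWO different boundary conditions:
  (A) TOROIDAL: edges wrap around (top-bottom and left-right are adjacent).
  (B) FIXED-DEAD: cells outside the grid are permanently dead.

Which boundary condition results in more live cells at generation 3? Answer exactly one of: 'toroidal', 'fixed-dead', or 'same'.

Under TOROIDAL boundary, generation 3:
0001000
0011000
1000000
0110000
0100000
0000000
0000000
0000000
0000000
Population = 7

Under FIXED-DEAD boundary, generation 3:
0000000
0110000
1001000
0110000
0000000
0000000
0000000
0000000
0000000
Population = 6

Comparison: toroidal=7, fixed-dead=6 -> toroidal

Answer: toroidal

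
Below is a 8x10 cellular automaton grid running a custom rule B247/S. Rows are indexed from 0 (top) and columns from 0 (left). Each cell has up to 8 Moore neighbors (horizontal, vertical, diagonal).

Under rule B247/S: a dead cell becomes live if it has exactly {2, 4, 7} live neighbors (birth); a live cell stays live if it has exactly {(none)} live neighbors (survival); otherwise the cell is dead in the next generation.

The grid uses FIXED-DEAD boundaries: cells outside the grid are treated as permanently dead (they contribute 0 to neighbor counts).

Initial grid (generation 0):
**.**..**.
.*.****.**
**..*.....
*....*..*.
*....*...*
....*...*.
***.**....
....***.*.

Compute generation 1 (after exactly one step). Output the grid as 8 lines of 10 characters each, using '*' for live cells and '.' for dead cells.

Simulating step by step:
Generation 0 (given above): 33 live cells
Generation 1: 20 live cells
(generation 1 grid is the final answer)

Answer: ..*..*....
.......*..
..........
.*....*..*
.*....**..
.**..**..*
...*....**
*.*....*..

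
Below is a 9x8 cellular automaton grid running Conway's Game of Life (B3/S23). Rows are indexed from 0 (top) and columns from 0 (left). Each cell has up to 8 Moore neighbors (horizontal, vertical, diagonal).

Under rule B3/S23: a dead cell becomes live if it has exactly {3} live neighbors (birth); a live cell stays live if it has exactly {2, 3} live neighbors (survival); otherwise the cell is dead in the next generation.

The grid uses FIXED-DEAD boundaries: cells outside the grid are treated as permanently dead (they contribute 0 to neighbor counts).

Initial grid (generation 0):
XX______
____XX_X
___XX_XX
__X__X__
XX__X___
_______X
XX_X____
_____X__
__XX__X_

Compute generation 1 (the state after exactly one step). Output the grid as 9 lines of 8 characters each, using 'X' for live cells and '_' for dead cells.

Answer: ________
___XXX_X
___X___X
_XX__XX_
_X______
__X_____
________
_X_XX___
________

Derivation:
Simulating step by step:
Generation 0 (given above): 22 live cells
Generation 1: 15 live cells
(generation 1 grid is the final answer)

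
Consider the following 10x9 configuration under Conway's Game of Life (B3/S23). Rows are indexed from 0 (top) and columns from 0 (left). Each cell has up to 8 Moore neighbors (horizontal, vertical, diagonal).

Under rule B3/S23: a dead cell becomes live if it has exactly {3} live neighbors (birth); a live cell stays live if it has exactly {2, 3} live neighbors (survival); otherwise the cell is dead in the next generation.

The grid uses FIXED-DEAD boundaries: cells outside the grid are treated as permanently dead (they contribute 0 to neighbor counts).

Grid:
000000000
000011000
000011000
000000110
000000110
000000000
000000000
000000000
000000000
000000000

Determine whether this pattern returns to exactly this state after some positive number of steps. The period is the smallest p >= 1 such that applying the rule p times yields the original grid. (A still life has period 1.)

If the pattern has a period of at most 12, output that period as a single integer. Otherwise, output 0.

Simulating and comparing each generation to the original:
Gen 0 (original, given above): 8 live cells
Gen 1: 6 live cells, differs from original
Gen 2: 8 live cells, MATCHES original -> period = 2

Answer: 2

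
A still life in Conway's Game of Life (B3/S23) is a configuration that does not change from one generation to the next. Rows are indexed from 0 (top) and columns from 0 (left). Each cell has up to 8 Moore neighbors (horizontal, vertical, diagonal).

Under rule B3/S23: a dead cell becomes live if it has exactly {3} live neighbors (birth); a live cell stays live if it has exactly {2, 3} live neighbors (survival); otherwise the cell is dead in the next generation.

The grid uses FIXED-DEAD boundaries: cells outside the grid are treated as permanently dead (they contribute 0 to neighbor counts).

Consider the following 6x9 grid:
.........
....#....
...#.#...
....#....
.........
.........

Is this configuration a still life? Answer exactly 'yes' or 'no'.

Answer: yes

Derivation:
Compute generation 1 and compare to generation 0 (given above):
Generation 1:
.........
....#....
...#.#...
....#....
.........
.........
The grids are IDENTICAL -> still life.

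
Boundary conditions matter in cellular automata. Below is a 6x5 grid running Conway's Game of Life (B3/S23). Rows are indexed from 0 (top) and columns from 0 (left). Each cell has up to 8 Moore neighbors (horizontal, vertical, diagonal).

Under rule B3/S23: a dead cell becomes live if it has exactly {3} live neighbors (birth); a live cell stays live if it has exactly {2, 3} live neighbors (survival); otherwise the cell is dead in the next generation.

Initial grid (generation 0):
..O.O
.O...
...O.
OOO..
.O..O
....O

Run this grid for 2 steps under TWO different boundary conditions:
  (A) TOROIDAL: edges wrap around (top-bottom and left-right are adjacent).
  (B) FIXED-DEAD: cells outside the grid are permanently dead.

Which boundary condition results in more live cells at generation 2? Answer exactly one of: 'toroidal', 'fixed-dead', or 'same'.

Under TOROIDAL boundary, generation 2:
..OO.
.OOO.
O....
.....
.....
.O...
Population = 7

Under FIXED-DEAD boundary, generation 2:
.....
.....
O....
...O.
O..O.
.OO..
Population = 6

Comparison: toroidal=7, fixed-dead=6 -> toroidal

Answer: toroidal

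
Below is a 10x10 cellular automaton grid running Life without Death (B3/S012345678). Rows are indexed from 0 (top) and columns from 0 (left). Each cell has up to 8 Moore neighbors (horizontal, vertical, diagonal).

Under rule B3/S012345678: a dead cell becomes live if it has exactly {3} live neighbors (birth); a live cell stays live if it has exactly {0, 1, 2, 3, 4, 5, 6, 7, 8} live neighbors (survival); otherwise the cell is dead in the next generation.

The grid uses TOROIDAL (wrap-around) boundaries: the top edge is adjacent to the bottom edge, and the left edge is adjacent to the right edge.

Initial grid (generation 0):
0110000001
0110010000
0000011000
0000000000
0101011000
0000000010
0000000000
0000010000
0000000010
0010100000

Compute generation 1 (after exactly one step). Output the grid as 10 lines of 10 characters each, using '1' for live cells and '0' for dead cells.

Simulating step by step:
Generation 0 (given above): 17 live cells
Generation 1: 23 live cells
(generation 1 grid is the final answer)

Answer: 1110000001
1110011000
0000011000
0000100000
0101011000
0000000010
0000000000
0000010000
0000000010
0111100000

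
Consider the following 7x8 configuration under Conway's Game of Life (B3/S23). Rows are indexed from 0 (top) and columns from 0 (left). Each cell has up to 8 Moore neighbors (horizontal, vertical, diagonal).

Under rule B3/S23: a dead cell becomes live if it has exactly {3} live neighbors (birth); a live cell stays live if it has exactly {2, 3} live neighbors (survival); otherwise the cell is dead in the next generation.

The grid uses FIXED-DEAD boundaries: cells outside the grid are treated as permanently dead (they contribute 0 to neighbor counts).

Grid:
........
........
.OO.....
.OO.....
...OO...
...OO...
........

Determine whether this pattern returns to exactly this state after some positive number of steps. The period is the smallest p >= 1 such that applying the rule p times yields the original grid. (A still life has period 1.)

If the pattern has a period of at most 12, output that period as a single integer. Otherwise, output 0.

Answer: 2

Derivation:
Simulating and comparing each generation to the original:
Gen 0 (original, given above): 8 live cells
Gen 1: 6 live cells, differs from original
Gen 2: 8 live cells, MATCHES original -> period = 2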